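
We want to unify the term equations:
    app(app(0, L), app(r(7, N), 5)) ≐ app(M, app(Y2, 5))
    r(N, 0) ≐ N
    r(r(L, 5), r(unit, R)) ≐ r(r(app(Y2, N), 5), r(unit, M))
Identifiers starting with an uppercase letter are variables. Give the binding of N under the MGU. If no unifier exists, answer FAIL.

FAIL

Decompose app/2: app(0, L) ≐ M,  app(r(7, N), 5) ≐ app(Y2, 5).
Bind M := app(0, L); substituting into the one remaining equation that mentions M gives: r(r(L, 5), r(unit, R)) ≐ r(r(app(Y2, N), 5), r(unit, app(0, L))).
Decompose app/2: r(7, N) ≐ Y2,  5 ≐ 5.
Bind Y2 := r(7, N); substituting into the one remaining equation that mentions Y2 gives: r(r(L, 5), r(unit, R)) ≐ r(r(app(r(7, N), N), 5), r(unit, app(0, L))).
Delete trivial equation 5 ≐ 5.
Occurs check fails: N occurs in r(N, 0); the equation N ≐ r(N, 0) has no finite solution.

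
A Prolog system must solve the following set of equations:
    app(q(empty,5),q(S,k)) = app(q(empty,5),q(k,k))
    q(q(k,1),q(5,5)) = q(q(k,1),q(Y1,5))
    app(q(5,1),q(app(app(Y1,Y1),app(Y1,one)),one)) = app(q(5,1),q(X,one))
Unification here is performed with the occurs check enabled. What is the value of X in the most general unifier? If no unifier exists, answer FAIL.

app(app(5,5),app(5,one))

Decompose app/2: q(empty,5) = q(empty,5),  q(S,k) = q(k,k).
Delete trivial equation q(empty,5) = q(empty,5).
Decompose q/2: S = k,  k = k.
Bind S := k; no other remaining equation mentions S.
Delete trivial equation k = k.
Decompose q/2: q(k,1) = q(k,1),  q(5,5) = q(Y1,5).
Delete trivial equation q(k,1) = q(k,1).
Decompose q/2: 5 = Y1,  5 = 5.
Bind Y1 := 5; substituting into the one remaining equation that mentions Y1 gives: app(q(5,1),q(app(app(5,5),app(5,one)),one)) = app(q(5,1),q(X,one)).
Delete trivial equation 5 = 5.
Decompose app/2: q(5,1) = q(5,1),  q(app(app(5,5),app(5,one)),one) = q(X,one).
Delete trivial equation q(5,1) = q(5,1).
Decompose q/2: app(app(5,5),app(5,one)) = X,  one = one.
Bind X := app(app(5,5),app(5,one)); no other remaining equation mentions X.
Delete trivial equation one = one.
MGU = { S -> k, Y1 -> 5, X -> app(app(5,5),app(5,one)) }, so X -> app(app(5,5),app(5,one)).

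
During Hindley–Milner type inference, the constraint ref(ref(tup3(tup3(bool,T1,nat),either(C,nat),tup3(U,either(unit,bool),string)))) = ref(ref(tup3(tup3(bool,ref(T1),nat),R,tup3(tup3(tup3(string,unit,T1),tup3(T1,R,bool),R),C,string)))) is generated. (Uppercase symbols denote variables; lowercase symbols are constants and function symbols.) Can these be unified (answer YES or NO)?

NO

Decompose ref/1: ref(tup3(tup3(bool,T1,nat),either(C,nat),tup3(U,either(unit,bool),string))) = ref(tup3(tup3(bool,ref(T1),nat),R,tup3(tup3(tup3(string,unit,T1),tup3(T1,R,bool),R),C,string))).
Decompose ref/1: tup3(tup3(bool,T1,nat),either(C,nat),tup3(U,either(unit,bool),string)) = tup3(tup3(bool,ref(T1),nat),R,tup3(tup3(tup3(string,unit,T1),tup3(T1,R,bool),R),C,string)).
Decompose tup3/3: tup3(bool,T1,nat) = tup3(bool,ref(T1),nat),  either(C,nat) = R,  tup3(U,either(unit,bool),string) = tup3(tup3(tup3(string,unit,T1),tup3(T1,R,bool),R),C,string).
Decompose tup3/3: bool = bool,  T1 = ref(T1),  nat = nat.
Delete trivial equation bool = bool.
Occurs check fails: T1 occurs in ref(T1); the equation T1 = ref(T1) has no finite solution.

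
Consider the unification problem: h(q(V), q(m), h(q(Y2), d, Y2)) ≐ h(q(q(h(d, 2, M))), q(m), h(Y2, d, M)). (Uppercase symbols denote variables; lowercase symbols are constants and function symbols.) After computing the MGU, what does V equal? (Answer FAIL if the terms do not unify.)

FAIL

Decompose h/3: q(V) ≐ q(q(h(d, 2, M))),  q(m) ≐ q(m),  h(q(Y2), d, Y2) ≐ h(Y2, d, M).
Decompose q/1: V ≐ q(h(d, 2, M)).
Bind V := q(h(d, 2, M)); no other remaining equation mentions V.
Delete trivial equation q(m) ≐ q(m).
Decompose h/3: q(Y2) ≐ Y2,  d ≐ d,  Y2 ≐ M.
Occurs check fails: Y2 occurs in q(Y2); the equation Y2 ≐ q(Y2) has no finite solution.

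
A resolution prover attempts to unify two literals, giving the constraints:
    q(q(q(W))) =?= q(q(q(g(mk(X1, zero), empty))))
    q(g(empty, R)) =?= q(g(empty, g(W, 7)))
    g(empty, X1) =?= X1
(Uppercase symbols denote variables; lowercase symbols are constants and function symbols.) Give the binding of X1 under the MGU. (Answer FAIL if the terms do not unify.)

FAIL

Decompose q/1: q(q(W)) =?= q(q(g(mk(X1, zero), empty))).
Decompose q/1: q(W) =?= q(g(mk(X1, zero), empty)).
Decompose q/1: W =?= g(mk(X1, zero), empty).
Bind W := g(mk(X1, zero), empty); substituting into the one remaining equation that mentions W gives: q(g(empty, R)) =?= q(g(empty, g(g(mk(X1, zero), empty), 7))).
Decompose q/1: g(empty, R) =?= g(empty, g(g(mk(X1, zero), empty), 7)).
Decompose g/2: empty =?= empty,  R =?= g(g(mk(X1, zero), empty), 7).
Delete trivial equation empty =?= empty.
Bind R := g(g(mk(X1, zero), empty), 7); no other remaining equation mentions R.
Occurs check fails: X1 occurs in g(empty, X1); the equation X1 =?= g(empty, X1) has no finite solution.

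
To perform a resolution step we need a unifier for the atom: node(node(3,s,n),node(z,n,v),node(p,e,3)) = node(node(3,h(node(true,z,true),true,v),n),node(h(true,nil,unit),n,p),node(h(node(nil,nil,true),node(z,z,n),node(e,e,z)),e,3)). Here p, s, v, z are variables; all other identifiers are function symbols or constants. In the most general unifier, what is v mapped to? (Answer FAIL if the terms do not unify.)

h(node(nil,nil,true),node(h(true,nil,unit),h(true,nil,unit),n),node(e,e,h(true,nil,unit)))

Decompose node/3: node(3,s,n) = node(3,h(node(true,z,true),true,v),n),  node(z,n,v) = node(h(true,nil,unit),n,p),  node(p,e,3) = node(h(node(nil,nil,true),node(z,z,n),node(e,e,z)),e,3).
Decompose node/3: 3 = 3,  s = h(node(true,z,true),true,v),  n = n.
Delete trivial equation 3 = 3.
Bind s := h(node(true,z,true),true,v); no other remaining equation mentions s.
Delete trivial equation n = n.
Decompose node/3: z = h(true,nil,unit),  n = n,  v = p.
Bind z := h(true,nil,unit); substituting into the one remaining equation that mentions z gives: node(p,e,3) = node(h(node(nil,nil,true),node(h(true,nil,unit),h(true,nil,unit),n),node(e,e,h(true,nil,unit))),e,3). Substituting into the earlier binding gives s := h(node(true,h(true,nil,unit),true),true,v).
Delete trivial equation n = n.
Bind v := p; no other remaining equation mentions v. Substituting into the earlier binding gives s := h(node(true,h(true,nil,unit),true),true,p).
Decompose node/3: p = h(node(nil,nil,true),node(h(true,nil,unit),h(true,nil,unit),n),node(e,e,h(true,nil,unit))),  e = e,  3 = 3.
Bind p := h(node(nil,nil,true),node(h(true,nil,unit),h(true,nil,unit),n),node(e,e,h(true,nil,unit))); no other remaining equation mentions p. Substituting into the earlier bindings gives s := h(node(true,h(true,nil,unit),true),true,h(node(nil,nil,true),node(h(true,nil,unit),h(true,nil,unit),n),node(e,e,h(true,nil,unit)))), v := h(node(nil,nil,true),node(h(true,nil,unit),h(true,nil,unit),n),node(e,e,h(true,nil,unit))).
Delete trivial equation e = e.
Delete trivial equation 3 = 3.
MGU = { s ↦ h(node(true,h(true,nil,unit),true),true,h(node(nil,nil,true),node(h(true,nil,unit),h(true,nil,unit),n),node(e,e,h(true,nil,unit)))), z ↦ h(true,nil,unit), v ↦ h(node(nil,nil,true),node(h(true,nil,unit),h(true,nil,unit),n),node(e,e,h(true,nil,unit))), p ↦ h(node(nil,nil,true),node(h(true,nil,unit),h(true,nil,unit),n),node(e,e,h(true,nil,unit))) }, so v ↦ h(node(nil,nil,true),node(h(true,nil,unit),h(true,nil,unit),n),node(e,e,h(true,nil,unit))).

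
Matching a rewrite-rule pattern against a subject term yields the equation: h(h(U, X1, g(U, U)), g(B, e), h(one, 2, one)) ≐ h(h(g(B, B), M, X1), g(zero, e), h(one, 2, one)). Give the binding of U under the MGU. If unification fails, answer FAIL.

g(zero, zero)

Decompose h/3: h(U, X1, g(U, U)) ≐ h(g(B, B), M, X1),  g(B, e) ≐ g(zero, e),  h(one, 2, one) ≐ h(one, 2, one).
Decompose h/3: U ≐ g(B, B),  X1 ≐ M,  g(U, U) ≐ X1.
Bind U := g(B, B); substituting into the one remaining equation that mentions U gives: g(g(B, B), g(B, B)) ≐ X1.
Bind X1 := M; substituting into the one remaining equation that mentions X1 gives: g(g(B, B), g(B, B)) ≐ M.
Bind M := g(g(B, B), g(B, B)); no other remaining equation mentions M. Substituting into the earlier binding gives X1 := g(g(B, B), g(B, B)).
Decompose g/2: B ≐ zero,  e ≐ e.
Bind B := zero; no other remaining equation mentions B. Substituting into the earlier bindings gives U := g(zero, zero), X1 := g(g(zero, zero), g(zero, zero)), M := g(g(zero, zero), g(zero, zero)).
Delete trivial equation e ≐ e.
Delete trivial equation h(one, 2, one) ≐ h(one, 2, one).
MGU = { U := g(zero, zero), X1 := g(g(zero, zero), g(zero, zero)), M := g(g(zero, zero), g(zero, zero)), B := zero }, so U := g(zero, zero).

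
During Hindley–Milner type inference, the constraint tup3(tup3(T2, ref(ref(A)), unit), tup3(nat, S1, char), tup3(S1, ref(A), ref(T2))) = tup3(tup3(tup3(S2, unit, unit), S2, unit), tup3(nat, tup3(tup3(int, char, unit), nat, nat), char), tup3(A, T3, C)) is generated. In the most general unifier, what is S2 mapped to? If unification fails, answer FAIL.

Decompose tup3/3: tup3(T2, ref(ref(A)), unit) = tup3(tup3(S2, unit, unit), S2, unit),  tup3(nat, S1, char) = tup3(nat, tup3(tup3(int, char, unit), nat, nat), char),  tup3(S1, ref(A), ref(T2)) = tup3(A, T3, C).
Decompose tup3/3: T2 = tup3(S2, unit, unit),  ref(ref(A)) = S2,  unit = unit.
Bind T2 := tup3(S2, unit, unit); substituting into the one remaining equation that mentions T2 gives: tup3(S1, ref(A), ref(tup3(S2, unit, unit))) = tup3(A, T3, C).
Bind S2 := ref(ref(A)); substituting into the one remaining equation that mentions S2 gives: tup3(S1, ref(A), ref(tup3(ref(ref(A)), unit, unit))) = tup3(A, T3, C). Substituting into the earlier binding gives T2 := tup3(ref(ref(A)), unit, unit).
Delete trivial equation unit = unit.
Decompose tup3/3: nat = nat,  S1 = tup3(tup3(int, char, unit), nat, nat),  char = char.
Delete trivial equation nat = nat.
Bind S1 := tup3(tup3(int, char, unit), nat, nat); substituting into the one remaining equation that mentions S1 gives: tup3(tup3(tup3(int, char, unit), nat, nat), ref(A), ref(tup3(ref(ref(A)), unit, unit))) = tup3(A, T3, C).
Delete trivial equation char = char.
Decompose tup3/3: tup3(tup3(int, char, unit), nat, nat) = A,  ref(A) = T3,  ref(tup3(ref(ref(A)), unit, unit)) = C.
Bind A := tup3(tup3(int, char, unit), nat, nat); substituting into the remaining equations gives: ref(tup3(tup3(int, char, unit), nat, nat)) = T3,  ref(tup3(ref(ref(tup3(tup3(int, char, unit), nat, nat))), unit, unit)) = C. Substituting into the earlier bindings gives T2 := tup3(ref(ref(tup3(tup3(int, char, unit), nat, nat))), unit, unit), S2 := ref(ref(tup3(tup3(int, char, unit), nat, nat))).
Bind T3 := ref(tup3(tup3(int, char, unit), nat, nat)); no other remaining equation mentions T3.
Bind C := ref(tup3(ref(ref(tup3(tup3(int, char, unit), nat, nat))), unit, unit)).
MGU = { T2 -> tup3(ref(ref(tup3(tup3(int, char, unit), nat, nat))), unit, unit), S2 -> ref(ref(tup3(tup3(int, char, unit), nat, nat))), S1 -> tup3(tup3(int, char, unit), nat, nat), A -> tup3(tup3(int, char, unit), nat, nat), T3 -> ref(tup3(tup3(int, char, unit), nat, nat)), C -> ref(tup3(ref(ref(tup3(tup3(int, char, unit), nat, nat))), unit, unit)) }, so S2 -> ref(ref(tup3(tup3(int, char, unit), nat, nat))).

ref(ref(tup3(tup3(int, char, unit), nat, nat)))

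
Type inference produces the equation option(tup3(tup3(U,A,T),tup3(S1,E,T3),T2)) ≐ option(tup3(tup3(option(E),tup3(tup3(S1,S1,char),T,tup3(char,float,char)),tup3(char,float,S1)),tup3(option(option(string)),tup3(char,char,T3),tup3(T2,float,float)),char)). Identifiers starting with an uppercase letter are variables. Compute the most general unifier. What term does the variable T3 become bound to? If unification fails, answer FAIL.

Decompose option/1: tup3(tup3(U,A,T),tup3(S1,E,T3),T2) ≐ tup3(tup3(option(E),tup3(tup3(S1,S1,char),T,tup3(char,float,char)),tup3(char,float,S1)),tup3(option(option(string)),tup3(char,char,T3),tup3(T2,float,float)),char).
Decompose tup3/3: tup3(U,A,T) ≐ tup3(option(E),tup3(tup3(S1,S1,char),T,tup3(char,float,char)),tup3(char,float,S1)),  tup3(S1,E,T3) ≐ tup3(option(option(string)),tup3(char,char,T3),tup3(T2,float,float)),  T2 ≐ char.
Decompose tup3/3: U ≐ option(E),  A ≐ tup3(tup3(S1,S1,char),T,tup3(char,float,char)),  T ≐ tup3(char,float,S1).
Bind U := option(E); no other remaining equation mentions U.
Bind A := tup3(tup3(S1,S1,char),T,tup3(char,float,char)); no other remaining equation mentions A.
Bind T := tup3(char,float,S1); no other remaining equation mentions T. Substituting into the earlier binding gives A := tup3(tup3(S1,S1,char),tup3(char,float,S1),tup3(char,float,char)).
Decompose tup3/3: S1 ≐ option(option(string)),  E ≐ tup3(char,char,T3),  T3 ≐ tup3(T2,float,float).
Bind S1 := option(option(string)); no other remaining equation mentions S1. Substituting into the earlier bindings gives A := tup3(tup3(option(option(string)),option(option(string)),char),tup3(char,float,option(option(string))),tup3(char,float,char)), T := tup3(char,float,option(option(string))).
Bind E := tup3(char,char,T3); no other remaining equation mentions E. Substituting into the earlier binding gives U := option(tup3(char,char,T3)).
Bind T3 := tup3(T2,float,float); no other remaining equation mentions T3. Substituting into the earlier bindings gives U := option(tup3(char,char,tup3(T2,float,float))), E := tup3(char,char,tup3(T2,float,float)).
Bind T2 := char. Substituting into the earlier bindings gives U := option(tup3(char,char,tup3(char,float,float))), E := tup3(char,char,tup3(char,float,float)), T3 := tup3(char,float,float).
MGU = { U -> option(tup3(char,char,tup3(char,float,float))), A -> tup3(tup3(option(option(string)),option(option(string)),char),tup3(char,float,option(option(string))),tup3(char,float,char)), T -> tup3(char,float,option(option(string))), S1 -> option(option(string)), E -> tup3(char,char,tup3(char,float,float)), T3 -> tup3(char,float,float), T2 -> char }, so T3 -> tup3(char,float,float).

tup3(char,float,float)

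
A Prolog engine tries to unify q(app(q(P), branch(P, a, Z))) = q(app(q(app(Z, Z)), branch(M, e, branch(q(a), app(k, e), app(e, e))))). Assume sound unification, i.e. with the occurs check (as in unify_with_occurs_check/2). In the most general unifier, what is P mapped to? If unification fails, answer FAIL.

Decompose q/1: app(q(P), branch(P, a, Z)) = app(q(app(Z, Z)), branch(M, e, branch(q(a), app(k, e), app(e, e)))).
Decompose app/2: q(P) = q(app(Z, Z)),  branch(P, a, Z) = branch(M, e, branch(q(a), app(k, e), app(e, e))).
Decompose q/1: P = app(Z, Z).
Bind P := app(Z, Z); substituting into the remaining equation gives: branch(app(Z, Z), a, Z) = branch(M, e, branch(q(a), app(k, e), app(e, e))).
Decompose branch/3: app(Z, Z) = M,  a = e,  Z = branch(q(a), app(k, e), app(e, e)).
Bind M := app(Z, Z); no other remaining equation mentions M.
Clash: constants a and e differ; no unifier exists.

FAIL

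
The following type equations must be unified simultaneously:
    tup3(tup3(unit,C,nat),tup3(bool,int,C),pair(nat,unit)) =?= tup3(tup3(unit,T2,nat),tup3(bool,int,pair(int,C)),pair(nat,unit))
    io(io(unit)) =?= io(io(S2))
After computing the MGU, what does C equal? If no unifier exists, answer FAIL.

Decompose tup3/3: tup3(unit,C,nat) =?= tup3(unit,T2,nat),  tup3(bool,int,C) =?= tup3(bool,int,pair(int,C)),  pair(nat,unit) =?= pair(nat,unit).
Decompose tup3/3: unit =?= unit,  C =?= T2,  nat =?= nat.
Delete trivial equation unit =?= unit.
Bind C := T2; substituting into the one remaining equation that mentions C gives: tup3(bool,int,T2) =?= tup3(bool,int,pair(int,T2)).
Delete trivial equation nat =?= nat.
Decompose tup3/3: bool =?= bool,  int =?= int,  T2 =?= pair(int,T2).
Delete trivial equation bool =?= bool.
Delete trivial equation int =?= int.
Occurs check fails: T2 occurs in pair(int,T2); the equation T2 =?= pair(int,T2) has no finite solution.

FAIL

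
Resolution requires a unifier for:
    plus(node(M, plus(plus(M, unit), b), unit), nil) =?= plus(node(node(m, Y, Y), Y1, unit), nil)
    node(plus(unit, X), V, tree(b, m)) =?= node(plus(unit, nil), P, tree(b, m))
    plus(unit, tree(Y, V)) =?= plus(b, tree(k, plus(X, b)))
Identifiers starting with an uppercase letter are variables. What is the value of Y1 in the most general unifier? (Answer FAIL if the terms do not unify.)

Decompose plus/2: node(M, plus(plus(M, unit), b), unit) =?= node(node(m, Y, Y), Y1, unit),  nil =?= nil.
Decompose node/3: M =?= node(m, Y, Y),  plus(plus(M, unit), b) =?= Y1,  unit =?= unit.
Bind M := node(m, Y, Y); substituting into the one remaining equation that mentions M gives: plus(plus(node(m, Y, Y), unit), b) =?= Y1.
Bind Y1 := plus(plus(node(m, Y, Y), unit), b); no other remaining equation mentions Y1.
Delete trivial equation unit =?= unit.
Delete trivial equation nil =?= nil.
Decompose node/3: plus(unit, X) =?= plus(unit, nil),  V =?= P,  tree(b, m) =?= tree(b, m).
Decompose plus/2: unit =?= unit,  X =?= nil.
Delete trivial equation unit =?= unit.
Bind X := nil; substituting into the one remaining equation that mentions X gives: plus(unit, tree(Y, V)) =?= plus(b, tree(k, plus(nil, b))).
Bind V := P; substituting into the one remaining equation that mentions V gives: plus(unit, tree(Y, P)) =?= plus(b, tree(k, plus(nil, b))).
Delete trivial equation tree(b, m) =?= tree(b, m).
Decompose plus/2: unit =?= b,  tree(Y, P) =?= tree(k, plus(nil, b)).
Clash: constants unit and b differ; no unifier exists.

FAIL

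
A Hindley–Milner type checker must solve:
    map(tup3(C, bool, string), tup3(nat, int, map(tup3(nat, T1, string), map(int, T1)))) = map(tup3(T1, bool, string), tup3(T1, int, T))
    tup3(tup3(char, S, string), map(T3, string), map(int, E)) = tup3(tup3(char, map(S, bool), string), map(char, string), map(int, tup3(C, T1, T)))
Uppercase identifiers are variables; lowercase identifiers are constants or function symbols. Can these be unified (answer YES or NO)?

NO

Decompose map/2: tup3(C, bool, string) = tup3(T1, bool, string),  tup3(nat, int, map(tup3(nat, T1, string), map(int, T1))) = tup3(T1, int, T).
Decompose tup3/3: C = T1,  bool = bool,  string = string.
Bind C := T1; substituting into the one remaining equation that mentions C gives: tup3(tup3(char, S, string), map(T3, string), map(int, E)) = tup3(tup3(char, map(S, bool), string), map(char, string), map(int, tup3(T1, T1, T))).
Delete trivial equation bool = bool.
Delete trivial equation string = string.
Decompose tup3/3: nat = T1,  int = int,  map(tup3(nat, T1, string), map(int, T1)) = T.
Bind T1 := nat; substituting into the 2 remaining equations that mention T1 gives: map(tup3(nat, nat, string), map(int, nat)) = T,  tup3(tup3(char, S, string), map(T3, string), map(int, E)) = tup3(tup3(char, map(S, bool), string), map(char, string), map(int, tup3(nat, nat, T))). Substituting into the earlier binding gives C := nat.
Delete trivial equation int = int.
Bind T := map(tup3(nat, nat, string), map(int, nat)); substituting into the remaining equation gives: tup3(tup3(char, S, string), map(T3, string), map(int, E)) = tup3(tup3(char, map(S, bool), string), map(char, string), map(int, tup3(nat, nat, map(tup3(nat, nat, string), map(int, nat))))).
Decompose tup3/3: tup3(char, S, string) = tup3(char, map(S, bool), string),  map(T3, string) = map(char, string),  map(int, E) = map(int, tup3(nat, nat, map(tup3(nat, nat, string), map(int, nat)))).
Decompose tup3/3: char = char,  S = map(S, bool),  string = string.
Delete trivial equation char = char.
Occurs check fails: S occurs in map(S, bool); the equation S = map(S, bool) has no finite solution.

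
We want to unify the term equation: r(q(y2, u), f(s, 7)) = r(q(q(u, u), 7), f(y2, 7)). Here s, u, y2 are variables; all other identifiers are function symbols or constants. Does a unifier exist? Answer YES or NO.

YES

Decompose r/2: q(y2, u) = q(q(u, u), 7),  f(s, 7) = f(y2, 7).
Decompose q/2: y2 = q(u, u),  u = 7.
Bind y2 := q(u, u); substituting into the one remaining equation that mentions y2 gives: f(s, 7) = f(q(u, u), 7).
Bind u := 7; substituting into the remaining equation gives: f(s, 7) = f(q(7, 7), 7). Substituting into the earlier binding gives y2 := q(7, 7).
Decompose f/2: s = q(7, 7),  7 = 7.
Bind s := q(7, 7); no other remaining equation mentions s.
Delete trivial equation 7 = 7.
No equations remain and no clash or occurs-check failure arose, so a unifier exists.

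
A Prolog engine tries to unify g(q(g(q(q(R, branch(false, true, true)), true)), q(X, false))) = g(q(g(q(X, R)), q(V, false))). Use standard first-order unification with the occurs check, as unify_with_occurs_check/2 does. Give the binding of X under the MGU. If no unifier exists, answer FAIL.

q(true, branch(false, true, true))

Decompose g/1: q(g(q(q(R, branch(false, true, true)), true)), q(X, false)) = q(g(q(X, R)), q(V, false)).
Decompose q/2: g(q(q(R, branch(false, true, true)), true)) = g(q(X, R)),  q(X, false) = q(V, false).
Decompose g/1: q(q(R, branch(false, true, true)), true) = q(X, R).
Decompose q/2: q(R, branch(false, true, true)) = X,  true = R.
Bind X := q(R, branch(false, true, true)); substituting into the one remaining equation that mentions X gives: q(q(R, branch(false, true, true)), false) = q(V, false).
Bind R := true; substituting into the remaining equation gives: q(q(true, branch(false, true, true)), false) = q(V, false). Substituting into the earlier binding gives X := q(true, branch(false, true, true)).
Decompose q/2: q(true, branch(false, true, true)) = V,  false = false.
Bind V := q(true, branch(false, true, true)); no other remaining equation mentions V.
Delete trivial equation false = false.
MGU = { X ↦ q(true, branch(false, true, true)), R ↦ true, V ↦ q(true, branch(false, true, true)) }, so X ↦ q(true, branch(false, true, true)).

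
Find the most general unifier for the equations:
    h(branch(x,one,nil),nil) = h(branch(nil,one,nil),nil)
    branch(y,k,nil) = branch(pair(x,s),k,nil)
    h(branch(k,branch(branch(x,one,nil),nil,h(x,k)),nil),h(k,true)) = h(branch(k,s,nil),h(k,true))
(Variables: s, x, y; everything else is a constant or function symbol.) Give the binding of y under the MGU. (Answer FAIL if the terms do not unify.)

Decompose h/2: branch(x,one,nil) = branch(nil,one,nil),  nil = nil.
Decompose branch/3: x = nil,  one = one,  nil = nil.
Bind x := nil; substituting into the 2 remaining equations that mention x gives: branch(y,k,nil) = branch(pair(nil,s),k,nil),  h(branch(k,branch(branch(nil,one,nil),nil,h(nil,k)),nil),h(k,true)) = h(branch(k,s,nil),h(k,true)).
Delete trivial equation one = one.
Delete trivial equation nil = nil.
Delete trivial equation nil = nil.
Decompose branch/3: y = pair(nil,s),  k = k,  nil = nil.
Bind y := pair(nil,s); no other remaining equation mentions y.
Delete trivial equation k = k.
Delete trivial equation nil = nil.
Decompose h/2: branch(k,branch(branch(nil,one,nil),nil,h(nil,k)),nil) = branch(k,s,nil),  h(k,true) = h(k,true).
Decompose branch/3: k = k,  branch(branch(nil,one,nil),nil,h(nil,k)) = s,  nil = nil.
Delete trivial equation k = k.
Bind s := branch(branch(nil,one,nil),nil,h(nil,k)); no other remaining equation mentions s. Substituting into the earlier binding gives y := pair(nil,branch(branch(nil,one,nil),nil,h(nil,k))).
Delete trivial equation nil = nil.
Delete trivial equation h(k,true) = h(k,true).
MGU = { x -> nil, y -> pair(nil,branch(branch(nil,one,nil),nil,h(nil,k))), s -> branch(branch(nil,one,nil),nil,h(nil,k)) }, so y -> pair(nil,branch(branch(nil,one,nil),nil,h(nil,k))).

pair(nil,branch(branch(nil,one,nil),nil,h(nil,k)))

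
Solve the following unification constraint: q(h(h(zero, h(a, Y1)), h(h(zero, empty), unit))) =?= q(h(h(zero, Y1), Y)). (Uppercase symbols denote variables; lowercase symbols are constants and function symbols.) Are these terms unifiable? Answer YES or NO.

Decompose q/1: h(h(zero, h(a, Y1)), h(h(zero, empty), unit)) =?= h(h(zero, Y1), Y).
Decompose h/2: h(zero, h(a, Y1)) =?= h(zero, Y1),  h(h(zero, empty), unit) =?= Y.
Decompose h/2: zero =?= zero,  h(a, Y1) =?= Y1.
Delete trivial equation zero =?= zero.
Occurs check fails: Y1 occurs in h(a, Y1); the equation Y1 =?= h(a, Y1) has no finite solution.

NO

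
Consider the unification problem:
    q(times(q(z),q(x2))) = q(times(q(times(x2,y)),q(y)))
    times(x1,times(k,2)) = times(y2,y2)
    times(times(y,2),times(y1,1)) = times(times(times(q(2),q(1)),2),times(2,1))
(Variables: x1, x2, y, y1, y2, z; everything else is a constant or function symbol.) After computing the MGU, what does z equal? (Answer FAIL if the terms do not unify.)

times(times(q(2),q(1)),times(q(2),q(1)))

Decompose q/1: times(q(z),q(x2)) = times(q(times(x2,y)),q(y)).
Decompose times/2: q(z) = q(times(x2,y)),  q(x2) = q(y).
Decompose q/1: z = times(x2,y).
Bind z := times(x2,y); no other remaining equation mentions z.
Decompose q/1: x2 = y.
Bind x2 := y; no other remaining equation mentions x2. Substituting into the earlier binding gives z := times(y,y).
Decompose times/2: x1 = y2,  times(k,2) = y2.
Bind x1 := y2; no other remaining equation mentions x1.
Bind y2 := times(k,2); no other remaining equation mentions y2. Substituting into the earlier binding gives x1 := times(k,2).
Decompose times/2: times(y,2) = times(times(q(2),q(1)),2),  times(y1,1) = times(2,1).
Decompose times/2: y = times(q(2),q(1)),  2 = 2.
Bind y := times(q(2),q(1)); no other remaining equation mentions y. Substituting into the earlier bindings gives z := times(times(q(2),q(1)),times(q(2),q(1))), x2 := times(q(2),q(1)).
Delete trivial equation 2 = 2.
Decompose times/2: y1 = 2,  1 = 1.
Bind y1 := 2; no other remaining equation mentions y1.
Delete trivial equation 1 = 1.
MGU = { z ↦ times(times(q(2),q(1)),times(q(2),q(1))), x2 ↦ times(q(2),q(1)), x1 ↦ times(k,2), y2 ↦ times(k,2), y ↦ times(q(2),q(1)), y1 ↦ 2 }, so z ↦ times(times(q(2),q(1)),times(q(2),q(1))).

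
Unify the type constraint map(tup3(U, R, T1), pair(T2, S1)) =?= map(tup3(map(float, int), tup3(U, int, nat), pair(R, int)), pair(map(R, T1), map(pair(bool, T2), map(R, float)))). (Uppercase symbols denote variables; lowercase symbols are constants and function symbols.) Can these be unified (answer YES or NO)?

YES

Decompose map/2: tup3(U, R, T1) =?= tup3(map(float, int), tup3(U, int, nat), pair(R, int)),  pair(T2, S1) =?= pair(map(R, T1), map(pair(bool, T2), map(R, float))).
Decompose tup3/3: U =?= map(float, int),  R =?= tup3(U, int, nat),  T1 =?= pair(R, int).
Bind U := map(float, int); substituting into the one remaining equation that mentions U gives: R =?= tup3(map(float, int), int, nat).
Bind R := tup3(map(float, int), int, nat); substituting into the remaining equations gives: T1 =?= pair(tup3(map(float, int), int, nat), int),  pair(T2, S1) =?= pair(map(tup3(map(float, int), int, nat), T1), map(pair(bool, T2), map(tup3(map(float, int), int, nat), float))).
Bind T1 := pair(tup3(map(float, int), int, nat), int); substituting into the remaining equation gives: pair(T2, S1) =?= pair(map(tup3(map(float, int), int, nat), pair(tup3(map(float, int), int, nat), int)), map(pair(bool, T2), map(tup3(map(float, int), int, nat), float))).
Decompose pair/2: T2 =?= map(tup3(map(float, int), int, nat), pair(tup3(map(float, int), int, nat), int)),  S1 =?= map(pair(bool, T2), map(tup3(map(float, int), int, nat), float)).
Bind T2 := map(tup3(map(float, int), int, nat), pair(tup3(map(float, int), int, nat), int)); substituting into the remaining equation gives: S1 =?= map(pair(bool, map(tup3(map(float, int), int, nat), pair(tup3(map(float, int), int, nat), int))), map(tup3(map(float, int), int, nat), float)).
Bind S1 := map(pair(bool, map(tup3(map(float, int), int, nat), pair(tup3(map(float, int), int, nat), int))), map(tup3(map(float, int), int, nat), float)).
No equations remain and no clash or occurs-check failure arose, so a unifier exists.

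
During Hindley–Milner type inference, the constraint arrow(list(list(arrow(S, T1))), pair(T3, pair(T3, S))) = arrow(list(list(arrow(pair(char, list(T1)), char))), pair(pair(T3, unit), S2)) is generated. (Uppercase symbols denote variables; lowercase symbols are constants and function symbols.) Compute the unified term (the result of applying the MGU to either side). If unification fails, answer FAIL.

FAIL

Decompose arrow/2: list(list(arrow(S, T1))) = list(list(arrow(pair(char, list(T1)), char))),  pair(T3, pair(T3, S)) = pair(pair(T3, unit), S2).
Decompose list/1: list(arrow(S, T1)) = list(arrow(pair(char, list(T1)), char)).
Decompose list/1: arrow(S, T1) = arrow(pair(char, list(T1)), char).
Decompose arrow/2: S = pair(char, list(T1)),  T1 = char.
Bind S := pair(char, list(T1)); substituting into the one remaining equation that mentions S gives: pair(T3, pair(T3, pair(char, list(T1)))) = pair(pair(T3, unit), S2).
Bind T1 := char; substituting into the remaining equation gives: pair(T3, pair(T3, pair(char, list(char)))) = pair(pair(T3, unit), S2). Substituting into the earlier binding gives S := pair(char, list(char)).
Decompose pair/2: T3 = pair(T3, unit),  pair(T3, pair(char, list(char))) = S2.
Occurs check fails: T3 occurs in pair(T3, unit); the equation T3 = pair(T3, unit) has no finite solution.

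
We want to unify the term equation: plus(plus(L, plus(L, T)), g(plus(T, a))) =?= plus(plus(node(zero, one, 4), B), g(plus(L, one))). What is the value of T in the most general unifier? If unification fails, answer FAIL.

FAIL

Decompose plus/2: plus(L, plus(L, T)) =?= plus(node(zero, one, 4), B),  g(plus(T, a)) =?= g(plus(L, one)).
Decompose plus/2: L =?= node(zero, one, 4),  plus(L, T) =?= B.
Bind L := node(zero, one, 4); substituting into the remaining equations gives: plus(node(zero, one, 4), T) =?= B,  g(plus(T, a)) =?= g(plus(node(zero, one, 4), one)).
Bind B := plus(node(zero, one, 4), T); no other remaining equation mentions B.
Decompose g/1: plus(T, a) =?= plus(node(zero, one, 4), one).
Decompose plus/2: T =?= node(zero, one, 4),  a =?= one.
Bind T := node(zero, one, 4); no other remaining equation mentions T. Substituting into the earlier binding gives B := plus(node(zero, one, 4), node(zero, one, 4)).
Clash: constants a and one differ; no unifier exists.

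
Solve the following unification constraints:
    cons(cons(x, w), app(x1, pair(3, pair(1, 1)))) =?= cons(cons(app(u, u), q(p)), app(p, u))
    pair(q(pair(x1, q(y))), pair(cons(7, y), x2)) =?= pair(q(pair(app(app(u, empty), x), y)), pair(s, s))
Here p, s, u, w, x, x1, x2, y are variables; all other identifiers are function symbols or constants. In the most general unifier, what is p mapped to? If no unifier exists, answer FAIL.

Decompose cons/2: cons(x, w) =?= cons(app(u, u), q(p)),  app(x1, pair(3, pair(1, 1))) =?= app(p, u).
Decompose cons/2: x =?= app(u, u),  w =?= q(p).
Bind x := app(u, u); substituting into the one remaining equation that mentions x gives: pair(q(pair(x1, q(y))), pair(cons(7, y), x2)) =?= pair(q(pair(app(app(u, empty), app(u, u)), y)), pair(s, s)).
Bind w := q(p); no other remaining equation mentions w.
Decompose app/2: x1 =?= p,  pair(3, pair(1, 1)) =?= u.
Bind x1 := p; substituting into the one remaining equation that mentions x1 gives: pair(q(pair(p, q(y))), pair(cons(7, y), x2)) =?= pair(q(pair(app(app(u, empty), app(u, u)), y)), pair(s, s)).
Bind u := pair(3, pair(1, 1)); substituting into the remaining equation gives: pair(q(pair(p, q(y))), pair(cons(7, y), x2)) =?= pair(q(pair(app(app(pair(3, pair(1, 1)), empty), app(pair(3, pair(1, 1)), pair(3, pair(1, 1)))), y)), pair(s, s)). Substituting into the earlier binding gives x := app(pair(3, pair(1, 1)), pair(3, pair(1, 1))).
Decompose pair/2: q(pair(p, q(y))) =?= q(pair(app(app(pair(3, pair(1, 1)), empty), app(pair(3, pair(1, 1)), pair(3, pair(1, 1)))), y)),  pair(cons(7, y), x2) =?= pair(s, s).
Decompose q/1: pair(p, q(y)) =?= pair(app(app(pair(3, pair(1, 1)), empty), app(pair(3, pair(1, 1)), pair(3, pair(1, 1)))), y).
Decompose pair/2: p =?= app(app(pair(3, pair(1, 1)), empty), app(pair(3, pair(1, 1)), pair(3, pair(1, 1)))),  q(y) =?= y.
Bind p := app(app(pair(3, pair(1, 1)), empty), app(pair(3, pair(1, 1)), pair(3, pair(1, 1)))); no other remaining equation mentions p. Substituting into the earlier bindings gives w := q(app(app(pair(3, pair(1, 1)), empty), app(pair(3, pair(1, 1)), pair(3, pair(1, 1))))), x1 := app(app(pair(3, pair(1, 1)), empty), app(pair(3, pair(1, 1)), pair(3, pair(1, 1)))).
Occurs check fails: y occurs in q(y); the equation y =?= q(y) has no finite solution.

FAIL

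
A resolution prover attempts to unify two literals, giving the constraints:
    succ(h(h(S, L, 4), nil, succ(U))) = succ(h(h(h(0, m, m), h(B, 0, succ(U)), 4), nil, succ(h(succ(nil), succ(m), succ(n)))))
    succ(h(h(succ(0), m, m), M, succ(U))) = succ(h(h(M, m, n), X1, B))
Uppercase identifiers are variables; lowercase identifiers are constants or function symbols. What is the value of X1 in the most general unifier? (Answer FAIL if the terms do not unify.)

FAIL

Decompose succ/1: h(h(S, L, 4), nil, succ(U)) = h(h(h(0, m, m), h(B, 0, succ(U)), 4), nil, succ(h(succ(nil), succ(m), succ(n)))).
Decompose h/3: h(S, L, 4) = h(h(0, m, m), h(B, 0, succ(U)), 4),  nil = nil,  succ(U) = succ(h(succ(nil), succ(m), succ(n))).
Decompose h/3: S = h(0, m, m),  L = h(B, 0, succ(U)),  4 = 4.
Bind S := h(0, m, m); no other remaining equation mentions S.
Bind L := h(B, 0, succ(U)); no other remaining equation mentions L.
Delete trivial equation 4 = 4.
Delete trivial equation nil = nil.
Decompose succ/1: U = h(succ(nil), succ(m), succ(n)).
Bind U := h(succ(nil), succ(m), succ(n)); substituting into the remaining equation gives: succ(h(h(succ(0), m, m), M, succ(h(succ(nil), succ(m), succ(n))))) = succ(h(h(M, m, n), X1, B)). Substituting into the earlier binding gives L := h(B, 0, succ(h(succ(nil), succ(m), succ(n)))).
Decompose succ/1: h(h(succ(0), m, m), M, succ(h(succ(nil), succ(m), succ(n)))) = h(h(M, m, n), X1, B).
Decompose h/3: h(succ(0), m, m) = h(M, m, n),  M = X1,  succ(h(succ(nil), succ(m), succ(n))) = B.
Decompose h/3: succ(0) = M,  m = m,  m = n.
Bind M := succ(0); substituting into the one remaining equation that mentions M gives: succ(0) = X1.
Delete trivial equation m = m.
Clash: constants m and n differ; no unifier exists.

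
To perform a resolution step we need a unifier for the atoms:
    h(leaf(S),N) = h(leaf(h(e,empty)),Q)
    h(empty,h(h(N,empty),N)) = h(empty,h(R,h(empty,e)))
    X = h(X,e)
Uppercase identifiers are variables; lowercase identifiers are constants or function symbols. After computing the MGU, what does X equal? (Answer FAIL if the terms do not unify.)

Decompose h/2: leaf(S) = leaf(h(e,empty)),  N = Q.
Decompose leaf/1: S = h(e,empty).
Bind S := h(e,empty); no other remaining equation mentions S.
Bind N := Q; substituting into the one remaining equation that mentions N gives: h(empty,h(h(Q,empty),Q)) = h(empty,h(R,h(empty,e))).
Decompose h/2: empty = empty,  h(h(Q,empty),Q) = h(R,h(empty,e)).
Delete trivial equation empty = empty.
Decompose h/2: h(Q,empty) = R,  Q = h(empty,e).
Bind R := h(Q,empty); no other remaining equation mentions R.
Bind Q := h(empty,e); no other remaining equation mentions Q. Substituting into the earlier bindings gives N := h(empty,e), R := h(h(empty,e),empty).
Occurs check fails: X occurs in h(X,e); the equation X = h(X,e) has no finite solution.

FAIL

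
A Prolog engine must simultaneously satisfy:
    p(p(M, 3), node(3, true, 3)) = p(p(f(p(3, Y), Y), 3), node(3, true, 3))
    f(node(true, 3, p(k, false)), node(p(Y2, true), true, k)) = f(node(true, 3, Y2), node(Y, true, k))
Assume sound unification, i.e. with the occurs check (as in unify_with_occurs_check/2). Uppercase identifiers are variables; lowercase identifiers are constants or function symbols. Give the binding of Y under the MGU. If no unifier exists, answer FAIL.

Decompose p/2: p(M, 3) = p(f(p(3, Y), Y), 3),  node(3, true, 3) = node(3, true, 3).
Decompose p/2: M = f(p(3, Y), Y),  3 = 3.
Bind M := f(p(3, Y), Y); no other remaining equation mentions M.
Delete trivial equation 3 = 3.
Delete trivial equation node(3, true, 3) = node(3, true, 3).
Decompose f/2: node(true, 3, p(k, false)) = node(true, 3, Y2),  node(p(Y2, true), true, k) = node(Y, true, k).
Decompose node/3: true = true,  3 = 3,  p(k, false) = Y2.
Delete trivial equation true = true.
Delete trivial equation 3 = 3.
Bind Y2 := p(k, false); substituting into the remaining equation gives: node(p(p(k, false), true), true, k) = node(Y, true, k).
Decompose node/3: p(p(k, false), true) = Y,  true = true,  k = k.
Bind Y := p(p(k, false), true); no other remaining equation mentions Y. Substituting into the earlier binding gives M := f(p(3, p(p(k, false), true)), p(p(k, false), true)).
Delete trivial equation true = true.
Delete trivial equation k = k.
MGU = { M -> f(p(3, p(p(k, false), true)), p(p(k, false), true)), Y2 -> p(k, false), Y -> p(p(k, false), true) }, so Y -> p(p(k, false), true).

p(p(k, false), true)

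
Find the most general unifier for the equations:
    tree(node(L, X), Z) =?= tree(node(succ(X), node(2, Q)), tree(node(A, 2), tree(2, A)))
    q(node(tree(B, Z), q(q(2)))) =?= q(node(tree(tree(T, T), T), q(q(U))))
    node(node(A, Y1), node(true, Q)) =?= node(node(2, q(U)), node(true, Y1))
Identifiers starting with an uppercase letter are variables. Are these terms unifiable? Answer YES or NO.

Decompose tree/2: node(L, X) =?= node(succ(X), node(2, Q)),  Z =?= tree(node(A, 2), tree(2, A)).
Decompose node/2: L =?= succ(X),  X =?= node(2, Q).
Bind L := succ(X); no other remaining equation mentions L.
Bind X := node(2, Q); no other remaining equation mentions X. Substituting into the earlier binding gives L := succ(node(2, Q)).
Bind Z := tree(node(A, 2), tree(2, A)); substituting into the one remaining equation that mentions Z gives: q(node(tree(B, tree(node(A, 2), tree(2, A))), q(q(2)))) =?= q(node(tree(tree(T, T), T), q(q(U)))).
Decompose q/1: node(tree(B, tree(node(A, 2), tree(2, A))), q(q(2))) =?= node(tree(tree(T, T), T), q(q(U))).
Decompose node/2: tree(B, tree(node(A, 2), tree(2, A))) =?= tree(tree(T, T), T),  q(q(2)) =?= q(q(U)).
Decompose tree/2: B =?= tree(T, T),  tree(node(A, 2), tree(2, A)) =?= T.
Bind B := tree(T, T); no other remaining equation mentions B.
Bind T := tree(node(A, 2), tree(2, A)); no other remaining equation mentions T. Substituting into the earlier binding gives B := tree(tree(node(A, 2), tree(2, A)), tree(node(A, 2), tree(2, A))).
Decompose q/1: q(2) =?= q(U).
Decompose q/1: 2 =?= U.
Bind U := 2; substituting into the remaining equation gives: node(node(A, Y1), node(true, Q)) =?= node(node(2, q(2)), node(true, Y1)).
Decompose node/2: node(A, Y1) =?= node(2, q(2)),  node(true, Q) =?= node(true, Y1).
Decompose node/2: A =?= 2,  Y1 =?= q(2).
Bind A := 2; no other remaining equation mentions A. Substituting into the earlier bindings gives Z := tree(node(2, 2), tree(2, 2)), B := tree(tree(node(2, 2), tree(2, 2)), tree(node(2, 2), tree(2, 2))), T := tree(node(2, 2), tree(2, 2)).
Bind Y1 := q(2); substituting into the remaining equation gives: node(true, Q) =?= node(true, q(2)).
Decompose node/2: true =?= true,  Q =?= q(2).
Delete trivial equation true =?= true.
Bind Q := q(2). Substituting into the earlier bindings gives L := succ(node(2, q(2))), X := node(2, q(2)).
No equations remain and no clash or occurs-check failure arose, so a unifier exists.

YES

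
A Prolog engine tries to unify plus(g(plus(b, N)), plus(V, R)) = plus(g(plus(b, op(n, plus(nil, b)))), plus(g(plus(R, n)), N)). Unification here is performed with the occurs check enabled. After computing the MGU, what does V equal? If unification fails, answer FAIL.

Decompose plus/2: g(plus(b, N)) = g(plus(b, op(n, plus(nil, b)))),  plus(V, R) = plus(g(plus(R, n)), N).
Decompose g/1: plus(b, N) = plus(b, op(n, plus(nil, b))).
Decompose plus/2: b = b,  N = op(n, plus(nil, b)).
Delete trivial equation b = b.
Bind N := op(n, plus(nil, b)); substituting into the remaining equation gives: plus(V, R) = plus(g(plus(R, n)), op(n, plus(nil, b))).
Decompose plus/2: V = g(plus(R, n)),  R = op(n, plus(nil, b)).
Bind V := g(plus(R, n)); no other remaining equation mentions V.
Bind R := op(n, plus(nil, b)). Substituting into the earlier binding gives V := g(plus(op(n, plus(nil, b)), n)).
MGU = { N = op(n, plus(nil, b)), V = g(plus(op(n, plus(nil, b)), n)), R = op(n, plus(nil, b)) }, so V = g(plus(op(n, plus(nil, b)), n)).

g(plus(op(n, plus(nil, b)), n))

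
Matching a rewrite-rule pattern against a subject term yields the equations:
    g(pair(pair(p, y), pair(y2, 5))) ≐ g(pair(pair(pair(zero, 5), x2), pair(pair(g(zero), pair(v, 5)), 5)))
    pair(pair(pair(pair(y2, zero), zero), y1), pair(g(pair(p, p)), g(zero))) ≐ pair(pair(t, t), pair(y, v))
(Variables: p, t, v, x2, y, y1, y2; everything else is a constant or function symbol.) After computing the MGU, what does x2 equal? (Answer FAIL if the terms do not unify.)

Decompose g/1: pair(pair(p, y), pair(y2, 5)) ≐ pair(pair(pair(zero, 5), x2), pair(pair(g(zero), pair(v, 5)), 5)).
Decompose pair/2: pair(p, y) ≐ pair(pair(zero, 5), x2),  pair(y2, 5) ≐ pair(pair(g(zero), pair(v, 5)), 5).
Decompose pair/2: p ≐ pair(zero, 5),  y ≐ x2.
Bind p := pair(zero, 5); substituting into the one remaining equation that mentions p gives: pair(pair(pair(pair(y2, zero), zero), y1), pair(g(pair(pair(zero, 5), pair(zero, 5))), g(zero))) ≐ pair(pair(t, t), pair(y, v)).
Bind y := x2; substituting into the one remaining equation that mentions y gives: pair(pair(pair(pair(y2, zero), zero), y1), pair(g(pair(pair(zero, 5), pair(zero, 5))), g(zero))) ≐ pair(pair(t, t), pair(x2, v)).
Decompose pair/2: y2 ≐ pair(g(zero), pair(v, 5)),  5 ≐ 5.
Bind y2 := pair(g(zero), pair(v, 5)); substituting into the one remaining equation that mentions y2 gives: pair(pair(pair(pair(pair(g(zero), pair(v, 5)), zero), zero), y1), pair(g(pair(pair(zero, 5), pair(zero, 5))), g(zero))) ≐ pair(pair(t, t), pair(x2, v)).
Delete trivial equation 5 ≐ 5.
Decompose pair/2: pair(pair(pair(pair(g(zero), pair(v, 5)), zero), zero), y1) ≐ pair(t, t),  pair(g(pair(pair(zero, 5), pair(zero, 5))), g(zero)) ≐ pair(x2, v).
Decompose pair/2: pair(pair(pair(g(zero), pair(v, 5)), zero), zero) ≐ t,  y1 ≐ t.
Bind t := pair(pair(pair(g(zero), pair(v, 5)), zero), zero); substituting into the one remaining equation that mentions t gives: y1 ≐ pair(pair(pair(g(zero), pair(v, 5)), zero), zero).
Bind y1 := pair(pair(pair(g(zero), pair(v, 5)), zero), zero); no other remaining equation mentions y1.
Decompose pair/2: g(pair(pair(zero, 5), pair(zero, 5))) ≐ x2,  g(zero) ≐ v.
Bind x2 := g(pair(pair(zero, 5), pair(zero, 5))); no other remaining equation mentions x2. Substituting into the earlier binding gives y := g(pair(pair(zero, 5), pair(zero, 5))).
Bind v := g(zero). Substituting into the earlier bindings gives y2 := pair(g(zero), pair(g(zero), 5)), t := pair(pair(pair(g(zero), pair(g(zero), 5)), zero), zero), y1 := pair(pair(pair(g(zero), pair(g(zero), 5)), zero), zero).
MGU = { p := pair(zero, 5), y := g(pair(pair(zero, 5), pair(zero, 5))), y2 := pair(g(zero), pair(g(zero), 5)), t := pair(pair(pair(g(zero), pair(g(zero), 5)), zero), zero), y1 := pair(pair(pair(g(zero), pair(g(zero), 5)), zero), zero), x2 := g(pair(pair(zero, 5), pair(zero, 5))), v := g(zero) }, so x2 := g(pair(pair(zero, 5), pair(zero, 5))).

g(pair(pair(zero, 5), pair(zero, 5)))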